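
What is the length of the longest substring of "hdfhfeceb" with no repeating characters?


Input: "hdfhfeceb"
Sliding window (track last position of each char):
  Position 0 ('h'): window [0,0] length 1 -- new best
  Position 1 ('d'): window [0,1] length 2 -- new best
  Position 2 ('f'): window [0,2] length 3 -- new best
  Position 3 ('h'): repeat (last at 0), move window start to 1
  Position 3 ('h'): window [1,3] length 3
  Position 4 ('f'): repeat (last at 2), move window start to 3
  Position 4 ('f'): window [3,4] length 2
  Position 5 ('e'): window [3,5] length 3
  Position 6 ('c'): window [3,6] length 4 -- new best
  Position 7 ('e'): repeat (last at 5), move window start to 6
  Position 7 ('e'): window [6,7] length 2
  Position 8 ('b'): window [6,8] length 3
Longest substring with no repeats: "hfec" with length 4

4


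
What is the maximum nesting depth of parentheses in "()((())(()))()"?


Input: "()((())(()))()"
Tracking depth:
  Position 0 '(': depth becomes 1
  Position 1 ')': depth becomes 0
  Position 2 '(': depth becomes 1
  Position 3 '(': depth becomes 2
  Position 4 '(': depth becomes 3
  Position 5 ')': depth becomes 2
  Position 6 ')': depth becomes 1
  Position 7 '(': depth becomes 2
  Position 8 '(': depth becomes 3
  Position 9 ')': depth becomes 2
  Position 10 ')': depth becomes 1
  Position 11 ')': depth becomes 0
  Position 12 '(': depth becomes 1
  Position 13 ')': depth becomes 0
Maximum depth reached: 3

3


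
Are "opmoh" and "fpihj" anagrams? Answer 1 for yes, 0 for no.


Strings: "opmoh", "fpihj"
Sorted first:  hmoop
Sorted second: fhijp
Differ at position 0: 'h' vs 'f' => not anagrams

0


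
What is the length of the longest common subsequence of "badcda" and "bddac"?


LCS of "badcda" and "bddac"
DP table:
           b    d    d    a    c
      0    0    0    0    0    0
  b   0    1    1    1    1    1
  a   0    1    1    1    2    2
  d   0    1    2    2    2    2
  c   0    1    2    2    2    3
  d   0    1    2    3    3    3
  a   0    1    2    3    4    4
LCS length = dp[6][5] = 4

4


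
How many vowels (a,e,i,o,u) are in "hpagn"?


Input: hpagn
Checking each character:
  'h' at position 0: consonant
  'p' at position 1: consonant
  'a' at position 2: vowel (running total: 1)
  'g' at position 3: consonant
  'n' at position 4: consonant
Total vowels: 1

1


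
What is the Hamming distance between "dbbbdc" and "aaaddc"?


Comparing "dbbbdc" and "aaaddc" position by position:
  Position 0: 'd' vs 'a' => differ
  Position 1: 'b' vs 'a' => differ
  Position 2: 'b' vs 'a' => differ
  Position 3: 'b' vs 'd' => differ
  Position 4: 'd' vs 'd' => same
  Position 5: 'c' vs 'c' => same
Total differences (Hamming distance): 4

4


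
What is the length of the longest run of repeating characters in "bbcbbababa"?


Input: "bbcbbababa"
Scanning for longest run:
  Position 1 ('b'): continues run of 'b', length=2
  Position 2 ('c'): new char, reset run to 1
  Position 3 ('b'): new char, reset run to 1
  Position 4 ('b'): continues run of 'b', length=2
  Position 5 ('a'): new char, reset run to 1
  Position 6 ('b'): new char, reset run to 1
  Position 7 ('a'): new char, reset run to 1
  Position 8 ('b'): new char, reset run to 1
  Position 9 ('a'): new char, reset run to 1
Longest run: 'b' with length 2

2


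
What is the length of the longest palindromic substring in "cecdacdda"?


Input: "cecdacdda"
Checking substrings for palindromes:
  [0:3] "cec" (len 3) => palindrome
  [6:8] "dd" (len 2) => palindrome
Longest palindromic substring: "cec" with length 3

3


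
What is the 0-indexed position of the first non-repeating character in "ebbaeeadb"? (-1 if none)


Input: ebbaeeadb
Character frequencies:
  'a': 2
  'b': 3
  'd': 1
  'e': 3
Scanning left to right for freq == 1:
  Position 0 ('e'): freq=3, skip
  Position 1 ('b'): freq=3, skip
  Position 2 ('b'): freq=3, skip
  Position 3 ('a'): freq=2, skip
  Position 4 ('e'): freq=3, skip
  Position 5 ('e'): freq=3, skip
  Position 6 ('a'): freq=2, skip
  Position 7 ('d'): unique! => answer = 7

7


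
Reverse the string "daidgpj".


Input: daidgpj
Reading characters right to left:
  Position 6: 'j'
  Position 5: 'p'
  Position 4: 'g'
  Position 3: 'd'
  Position 2: 'i'
  Position 1: 'a'
  Position 0: 'd'
Reversed: jpgdiad

jpgdiad


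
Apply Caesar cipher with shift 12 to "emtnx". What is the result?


Caesar cipher: shift "emtnx" by 12
  'e' (pos 4) + 12 = pos 16 = 'q'
  'm' (pos 12) + 12 = pos 24 = 'y'
  't' (pos 19) + 12 = pos 5 = 'f'
  'n' (pos 13) + 12 = pos 25 = 'z'
  'x' (pos 23) + 12 = pos 9 = 'j'
Result: qyfzj

qyfzj


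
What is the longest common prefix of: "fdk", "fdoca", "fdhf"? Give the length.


Words: fdk, fdoca, fdhf
  Position 0: all 'f' => match
  Position 1: all 'd' => match
  Position 2: ('k', 'o', 'h') => mismatch, stop
LCP = "fd" (length 2)

2


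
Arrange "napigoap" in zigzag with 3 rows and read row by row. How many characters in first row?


Zigzag "napigoap" into 3 rows:
Placing characters:
  'n' => row 0
  'a' => row 1
  'p' => row 2
  'i' => row 1
  'g' => row 0
  'o' => row 1
  'a' => row 2
  'p' => row 1
Rows:
  Row 0: "ng"
  Row 1: "aiop"
  Row 2: "pa"
First row length: 2

2


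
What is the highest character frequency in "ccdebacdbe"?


Input: ccdebacdbe
Character counts:
  'a': 1
  'b': 2
  'c': 3
  'd': 2
  'e': 2
Maximum frequency: 3

3


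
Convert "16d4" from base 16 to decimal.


Input: "16d4" in base 16
Positional expansion:
  Digit '1' (value 1) x 16^3 = 4096
  Digit '6' (value 6) x 16^2 = 1536
  Digit 'd' (value 13) x 16^1 = 208
  Digit '4' (value 4) x 16^0 = 4
Sum = 5844

5844


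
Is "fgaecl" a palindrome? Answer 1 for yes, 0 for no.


Input: fgaecl
Reversed: lceagf
  Compare pos 0 ('f') with pos 5 ('l'): MISMATCH
  Compare pos 1 ('g') with pos 4 ('c'): MISMATCH
  Compare pos 2 ('a') with pos 3 ('e'): MISMATCH
Result: not a palindrome

0


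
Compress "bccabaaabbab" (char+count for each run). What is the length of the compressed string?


Input: bccabaaabbab
Runs:
  'b' x 1 => "b1"
  'c' x 2 => "c2"
  'a' x 1 => "a1"
  'b' x 1 => "b1"
  'a' x 3 => "a3"
  'b' x 2 => "b2"
  'a' x 1 => "a1"
  'b' x 1 => "b1"
Compressed: "b1c2a1b1a3b2a1b1"
Compressed length: 16

16


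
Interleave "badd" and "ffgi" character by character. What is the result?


Interleaving "badd" and "ffgi":
  Position 0: 'b' from first, 'f' from second => "bf"
  Position 1: 'a' from first, 'f' from second => "af"
  Position 2: 'd' from first, 'g' from second => "dg"
  Position 3: 'd' from first, 'i' from second => "di"
Result: bfafdgdi

bfafdgdi


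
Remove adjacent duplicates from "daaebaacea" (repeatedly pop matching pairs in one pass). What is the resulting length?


Input: daaebaacea
Stack-based adjacent duplicate removal:
  Read 'd': push. Stack: d
  Read 'a': push. Stack: da
  Read 'a': matches stack top 'a' => pop. Stack: d
  Read 'e': push. Stack: de
  Read 'b': push. Stack: deb
  Read 'a': push. Stack: deba
  Read 'a': matches stack top 'a' => pop. Stack: deb
  Read 'c': push. Stack: debc
  Read 'e': push. Stack: debce
  Read 'a': push. Stack: debcea
Final stack: "debcea" (length 6)

6


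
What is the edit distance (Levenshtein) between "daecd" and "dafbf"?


Computing edit distance: "daecd" -> "dafbf"
DP table:
           d    a    f    b    f
      0    1    2    3    4    5
  d   1    0    1    2    3    4
  a   2    1    0    1    2    3
  e   3    2    1    1    2    3
  c   4    3    2    2    2    3
  d   5    4    3    3    3    3
Edit distance = dp[5][5] = 3

3


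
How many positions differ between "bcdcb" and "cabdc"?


Comparing "bcdcb" and "cabdc" position by position:
  Position 0: 'b' vs 'c' => DIFFER
  Position 1: 'c' vs 'a' => DIFFER
  Position 2: 'd' vs 'b' => DIFFER
  Position 3: 'c' vs 'd' => DIFFER
  Position 4: 'b' vs 'c' => DIFFER
Positions that differ: 5

5


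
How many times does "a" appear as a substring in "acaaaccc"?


Searching for "a" in "acaaaccc"
Scanning each position:
  Position 0: "a" => MATCH
  Position 1: "c" => no
  Position 2: "a" => MATCH
  Position 3: "a" => MATCH
  Position 4: "a" => MATCH
  Position 5: "c" => no
  Position 6: "c" => no
  Position 7: "c" => no
Total occurrences: 4

4


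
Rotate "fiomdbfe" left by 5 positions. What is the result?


Input: "fiomdbfe", rotate left by 5
First 5 characters: "fiomd"
Remaining characters: "bfe"
Concatenate remaining + first: "bfe" + "fiomd" = "bfefiomd"

bfefiomd


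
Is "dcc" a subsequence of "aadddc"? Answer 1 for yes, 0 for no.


Check if "dcc" is a subsequence of "aadddc"
Greedy scan:
  Position 0 ('a'): no match needed
  Position 1 ('a'): no match needed
  Position 2 ('d'): matches sub[0] = 'd'
  Position 3 ('d'): no match needed
  Position 4 ('d'): no match needed
  Position 5 ('c'): matches sub[1] = 'c'
Only matched 2/3 characters => not a subsequence

0


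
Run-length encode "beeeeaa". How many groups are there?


Input: beeeeaa
Scanning for consecutive runs:
  Group 1: 'b' x 1 (positions 0-0)
  Group 2: 'e' x 4 (positions 1-4)
  Group 3: 'a' x 2 (positions 5-6)
Total groups: 3

3


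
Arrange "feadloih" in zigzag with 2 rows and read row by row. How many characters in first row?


Zigzag "feadloih" into 2 rows:
Placing characters:
  'f' => row 0
  'e' => row 1
  'a' => row 0
  'd' => row 1
  'l' => row 0
  'o' => row 1
  'i' => row 0
  'h' => row 1
Rows:
  Row 0: "fali"
  Row 1: "edoh"
First row length: 4

4


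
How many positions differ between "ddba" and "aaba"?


Comparing "ddba" and "aaba" position by position:
  Position 0: 'd' vs 'a' => DIFFER
  Position 1: 'd' vs 'a' => DIFFER
  Position 2: 'b' vs 'b' => same
  Position 3: 'a' vs 'a' => same
Positions that differ: 2

2


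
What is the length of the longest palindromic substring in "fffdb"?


Input: "fffdb"
Checking substrings for palindromes:
  [0:3] "fff" (len 3) => palindrome
  [0:2] "ff" (len 2) => palindrome
  [1:3] "ff" (len 2) => palindrome
Longest palindromic substring: "fff" with length 3

3


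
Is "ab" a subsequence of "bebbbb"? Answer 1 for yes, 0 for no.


Check if "ab" is a subsequence of "bebbbb"
Greedy scan:
  Position 0 ('b'): no match needed
  Position 1 ('e'): no match needed
  Position 2 ('b'): no match needed
  Position 3 ('b'): no match needed
  Position 4 ('b'): no match needed
  Position 5 ('b'): no match needed
Only matched 0/2 characters => not a subsequence

0


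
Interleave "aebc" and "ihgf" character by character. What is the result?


Interleaving "aebc" and "ihgf":
  Position 0: 'a' from first, 'i' from second => "ai"
  Position 1: 'e' from first, 'h' from second => "eh"
  Position 2: 'b' from first, 'g' from second => "bg"
  Position 3: 'c' from first, 'f' from second => "cf"
Result: aiehbgcf

aiehbgcf


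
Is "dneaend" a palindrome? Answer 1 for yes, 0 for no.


Input: dneaend
Reversed: dneaend
  Compare pos 0 ('d') with pos 6 ('d'): match
  Compare pos 1 ('n') with pos 5 ('n'): match
  Compare pos 2 ('e') with pos 4 ('e'): match
Result: palindrome

1


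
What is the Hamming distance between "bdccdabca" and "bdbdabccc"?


Comparing "bdccdabca" and "bdbdabccc" position by position:
  Position 0: 'b' vs 'b' => same
  Position 1: 'd' vs 'd' => same
  Position 2: 'c' vs 'b' => differ
  Position 3: 'c' vs 'd' => differ
  Position 4: 'd' vs 'a' => differ
  Position 5: 'a' vs 'b' => differ
  Position 6: 'b' vs 'c' => differ
  Position 7: 'c' vs 'c' => same
  Position 8: 'a' vs 'c' => differ
Total differences (Hamming distance): 6

6


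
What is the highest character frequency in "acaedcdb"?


Input: acaedcdb
Character counts:
  'a': 2
  'b': 1
  'c': 2
  'd': 2
  'e': 1
Maximum frequency: 2

2


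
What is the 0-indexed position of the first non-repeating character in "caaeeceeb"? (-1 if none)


Input: caaeeceeb
Character frequencies:
  'a': 2
  'b': 1
  'c': 2
  'e': 4
Scanning left to right for freq == 1:
  Position 0 ('c'): freq=2, skip
  Position 1 ('a'): freq=2, skip
  Position 2 ('a'): freq=2, skip
  Position 3 ('e'): freq=4, skip
  Position 4 ('e'): freq=4, skip
  Position 5 ('c'): freq=2, skip
  Position 6 ('e'): freq=4, skip
  Position 7 ('e'): freq=4, skip
  Position 8 ('b'): unique! => answer = 8

8


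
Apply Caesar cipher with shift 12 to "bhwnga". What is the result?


Caesar cipher: shift "bhwnga" by 12
  'b' (pos 1) + 12 = pos 13 = 'n'
  'h' (pos 7) + 12 = pos 19 = 't'
  'w' (pos 22) + 12 = pos 8 = 'i'
  'n' (pos 13) + 12 = pos 25 = 'z'
  'g' (pos 6) + 12 = pos 18 = 's'
  'a' (pos 0) + 12 = pos 12 = 'm'
Result: ntizsm

ntizsm


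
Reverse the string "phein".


Input: phein
Reading characters right to left:
  Position 4: 'n'
  Position 3: 'i'
  Position 2: 'e'
  Position 1: 'h'
  Position 0: 'p'
Reversed: niehp

niehp


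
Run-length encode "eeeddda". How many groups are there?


Input: eeeddda
Scanning for consecutive runs:
  Group 1: 'e' x 3 (positions 0-2)
  Group 2: 'd' x 3 (positions 3-5)
  Group 3: 'a' x 1 (positions 6-6)
Total groups: 3

3


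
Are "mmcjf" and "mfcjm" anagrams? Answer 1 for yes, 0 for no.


Strings: "mmcjf", "mfcjm"
Sorted first:  cfjmm
Sorted second: cfjmm
Sorted forms match => anagrams

1


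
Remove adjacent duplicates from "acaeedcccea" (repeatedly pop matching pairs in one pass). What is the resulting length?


Input: acaeedcccea
Stack-based adjacent duplicate removal:
  Read 'a': push. Stack: a
  Read 'c': push. Stack: ac
  Read 'a': push. Stack: aca
  Read 'e': push. Stack: acae
  Read 'e': matches stack top 'e' => pop. Stack: aca
  Read 'd': push. Stack: acad
  Read 'c': push. Stack: acadc
  Read 'c': matches stack top 'c' => pop. Stack: acad
  Read 'c': push. Stack: acadc
  Read 'e': push. Stack: acadce
  Read 'a': push. Stack: acadcea
Final stack: "acadcea" (length 7)

7


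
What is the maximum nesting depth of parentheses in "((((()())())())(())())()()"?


Input: "((((()())())())(())())()()"
Tracking depth:
  Position 0 '(': depth becomes 1
  Position 1 '(': depth becomes 2
  Position 2 '(': depth becomes 3
  Position 3 '(': depth becomes 4
  Position 4 '(': depth becomes 5
  Position 5 ')': depth becomes 4
  Position 6 '(': depth becomes 5
  Position 7 ')': depth becomes 4
  Position 8 ')': depth becomes 3
  Position 9 '(': depth becomes 4
  Position 10 ')': depth becomes 3
  Position 11 ')': depth becomes 2
  Position 12 '(': depth becomes 3
  Position 13 ')': depth becomes 2
  Position 14 ')': depth becomes 1
  Position 15 '(': depth becomes 2
  Position 16 '(': depth becomes 3
  Position 17 ')': depth becomes 2
  Position 18 ')': depth becomes 1
  Position 19 '(': depth becomes 2
  Position 20 ')': depth becomes 1
  Position 21 ')': depth becomes 0
  Position 22 '(': depth becomes 1
  Position 23 ')': depth becomes 0
  Position 24 '(': depth becomes 1
  Position 25 ')': depth becomes 0
Maximum depth reached: 5

5


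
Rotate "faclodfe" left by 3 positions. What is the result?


Input: "faclodfe", rotate left by 3
First 3 characters: "fac"
Remaining characters: "lodfe"
Concatenate remaining + first: "lodfe" + "fac" = "lodfefac"

lodfefac


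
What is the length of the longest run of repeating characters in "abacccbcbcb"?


Input: "abacccbcbcb"
Scanning for longest run:
  Position 1 ('b'): new char, reset run to 1
  Position 2 ('a'): new char, reset run to 1
  Position 3 ('c'): new char, reset run to 1
  Position 4 ('c'): continues run of 'c', length=2
  Position 5 ('c'): continues run of 'c', length=3
  Position 6 ('b'): new char, reset run to 1
  Position 7 ('c'): new char, reset run to 1
  Position 8 ('b'): new char, reset run to 1
  Position 9 ('c'): new char, reset run to 1
  Position 10 ('b'): new char, reset run to 1
Longest run: 'c' with length 3

3


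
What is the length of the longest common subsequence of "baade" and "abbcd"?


LCS of "baade" and "abbcd"
DP table:
           a    b    b    c    d
      0    0    0    0    0    0
  b   0    0    1    1    1    1
  a   0    1    1    1    1    1
  a   0    1    1    1    1    1
  d   0    1    1    1    1    2
  e   0    1    1    1    1    2
LCS length = dp[5][5] = 2

2


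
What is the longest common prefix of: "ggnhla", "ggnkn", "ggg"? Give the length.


Words: ggnhla, ggnkn, ggg
  Position 0: all 'g' => match
  Position 1: all 'g' => match
  Position 2: ('n', 'n', 'g') => mismatch, stop
LCP = "gg" (length 2)

2


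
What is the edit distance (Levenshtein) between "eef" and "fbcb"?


Computing edit distance: "eef" -> "fbcb"
DP table:
           f    b    c    b
      0    1    2    3    4
  e   1    1    2    3    4
  e   2    2    2    3    4
  f   3    2    3    3    4
Edit distance = dp[3][4] = 4

4


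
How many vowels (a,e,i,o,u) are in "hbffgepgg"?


Input: hbffgepgg
Checking each character:
  'h' at position 0: consonant
  'b' at position 1: consonant
  'f' at position 2: consonant
  'f' at position 3: consonant
  'g' at position 4: consonant
  'e' at position 5: vowel (running total: 1)
  'p' at position 6: consonant
  'g' at position 7: consonant
  'g' at position 8: consonant
Total vowels: 1

1


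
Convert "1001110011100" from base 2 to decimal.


Input: "1001110011100" in base 2
Positional expansion:
  Digit '1' (value 1) x 2^12 = 4096
  Digit '0' (value 0) x 2^11 = 0
  Digit '0' (value 0) x 2^10 = 0
  Digit '1' (value 1) x 2^9 = 512
  Digit '1' (value 1) x 2^8 = 256
  Digit '1' (value 1) x 2^7 = 128
  Digit '0' (value 0) x 2^6 = 0
  Digit '0' (value 0) x 2^5 = 0
  Digit '1' (value 1) x 2^4 = 16
  Digit '1' (value 1) x 2^3 = 8
  Digit '1' (value 1) x 2^2 = 4
  Digit '0' (value 0) x 2^1 = 0
  Digit '0' (value 0) x 2^0 = 0
Sum = 5020

5020


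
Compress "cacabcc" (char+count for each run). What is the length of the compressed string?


Input: cacabcc
Runs:
  'c' x 1 => "c1"
  'a' x 1 => "a1"
  'c' x 1 => "c1"
  'a' x 1 => "a1"
  'b' x 1 => "b1"
  'c' x 2 => "c2"
Compressed: "c1a1c1a1b1c2"
Compressed length: 12

12


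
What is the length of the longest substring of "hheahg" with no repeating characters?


Input: "hheahg"
Sliding window (track last position of each char):
  Position 0 ('h'): window [0,0] length 1 -- new best
  Position 1 ('h'): repeat (last at 0), move window start to 1
  Position 1 ('h'): window [1,1] length 1
  Position 2 ('e'): window [1,2] length 2 -- new best
  Position 3 ('a'): window [1,3] length 3 -- new best
  Position 4 ('h'): repeat (last at 1), move window start to 2
  Position 4 ('h'): window [2,4] length 3
  Position 5 ('g'): window [2,5] length 4 -- new best
Longest substring with no repeats: "eahg" with length 4

4


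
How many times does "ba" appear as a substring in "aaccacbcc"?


Searching for "ba" in "aaccacbcc"
Scanning each position:
  Position 0: "aa" => no
  Position 1: "ac" => no
  Position 2: "cc" => no
  Position 3: "ca" => no
  Position 4: "ac" => no
  Position 5: "cb" => no
  Position 6: "bc" => no
  Position 7: "cc" => no
Total occurrences: 0

0


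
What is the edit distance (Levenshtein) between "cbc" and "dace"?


Computing edit distance: "cbc" -> "dace"
DP table:
           d    a    c    e
      0    1    2    3    4
  c   1    1    2    2    3
  b   2    2    2    3    3
  c   3    3    3    2    3
Edit distance = dp[3][4] = 3

3


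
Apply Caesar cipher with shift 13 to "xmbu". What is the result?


Caesar cipher: shift "xmbu" by 13
  'x' (pos 23) + 13 = pos 10 = 'k'
  'm' (pos 12) + 13 = pos 25 = 'z'
  'b' (pos 1) + 13 = pos 14 = 'o'
  'u' (pos 20) + 13 = pos 7 = 'h'
Result: kzoh

kzoh


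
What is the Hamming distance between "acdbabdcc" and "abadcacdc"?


Comparing "acdbabdcc" and "abadcacdc" position by position:
  Position 0: 'a' vs 'a' => same
  Position 1: 'c' vs 'b' => differ
  Position 2: 'd' vs 'a' => differ
  Position 3: 'b' vs 'd' => differ
  Position 4: 'a' vs 'c' => differ
  Position 5: 'b' vs 'a' => differ
  Position 6: 'd' vs 'c' => differ
  Position 7: 'c' vs 'd' => differ
  Position 8: 'c' vs 'c' => same
Total differences (Hamming distance): 7

7


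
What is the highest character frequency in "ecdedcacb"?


Input: ecdedcacb
Character counts:
  'a': 1
  'b': 1
  'c': 3
  'd': 2
  'e': 2
Maximum frequency: 3

3


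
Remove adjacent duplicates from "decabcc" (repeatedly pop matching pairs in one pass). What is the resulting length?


Input: decabcc
Stack-based adjacent duplicate removal:
  Read 'd': push. Stack: d
  Read 'e': push. Stack: de
  Read 'c': push. Stack: dec
  Read 'a': push. Stack: deca
  Read 'b': push. Stack: decab
  Read 'c': push. Stack: decabc
  Read 'c': matches stack top 'c' => pop. Stack: decab
Final stack: "decab" (length 5)

5


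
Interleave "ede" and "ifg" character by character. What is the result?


Interleaving "ede" and "ifg":
  Position 0: 'e' from first, 'i' from second => "ei"
  Position 1: 'd' from first, 'f' from second => "df"
  Position 2: 'e' from first, 'g' from second => "eg"
Result: eidfeg

eidfeg


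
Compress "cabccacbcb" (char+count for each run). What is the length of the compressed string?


Input: cabccacbcb
Runs:
  'c' x 1 => "c1"
  'a' x 1 => "a1"
  'b' x 1 => "b1"
  'c' x 2 => "c2"
  'a' x 1 => "a1"
  'c' x 1 => "c1"
  'b' x 1 => "b1"
  'c' x 1 => "c1"
  'b' x 1 => "b1"
Compressed: "c1a1b1c2a1c1b1c1b1"
Compressed length: 18

18


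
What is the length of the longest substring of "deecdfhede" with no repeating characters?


Input: "deecdfhede"
Sliding window (track last position of each char):
  Position 0 ('d'): window [0,0] length 1 -- new best
  Position 1 ('e'): window [0,1] length 2 -- new best
  Position 2 ('e'): repeat (last at 1), move window start to 2
  Position 2 ('e'): window [2,2] length 1
  Position 3 ('c'): window [2,3] length 2
  Position 4 ('d'): window [2,4] length 3 -- new best
  Position 5 ('f'): window [2,5] length 4 -- new best
  Position 6 ('h'): window [2,6] length 5 -- new best
  Position 7 ('e'): repeat (last at 2), move window start to 3
  Position 7 ('e'): window [3,7] length 5
  Position 8 ('d'): repeat (last at 4), move window start to 5
  Position 8 ('d'): window [5,8] length 4
  Position 9 ('e'): repeat (last at 7), move window start to 8
  Position 9 ('e'): window [8,9] length 2
Longest substring with no repeats: "ecdfh" with length 5

5


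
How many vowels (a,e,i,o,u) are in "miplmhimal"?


Input: miplmhimal
Checking each character:
  'm' at position 0: consonant
  'i' at position 1: vowel (running total: 1)
  'p' at position 2: consonant
  'l' at position 3: consonant
  'm' at position 4: consonant
  'h' at position 5: consonant
  'i' at position 6: vowel (running total: 2)
  'm' at position 7: consonant
  'a' at position 8: vowel (running total: 3)
  'l' at position 9: consonant
Total vowels: 3

3


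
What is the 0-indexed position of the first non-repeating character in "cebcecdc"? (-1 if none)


Input: cebcecdc
Character frequencies:
  'b': 1
  'c': 4
  'd': 1
  'e': 2
Scanning left to right for freq == 1:
  Position 0 ('c'): freq=4, skip
  Position 1 ('e'): freq=2, skip
  Position 2 ('b'): unique! => answer = 2

2


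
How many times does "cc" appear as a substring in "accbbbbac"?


Searching for "cc" in "accbbbbac"
Scanning each position:
  Position 0: "ac" => no
  Position 1: "cc" => MATCH
  Position 2: "cb" => no
  Position 3: "bb" => no
  Position 4: "bb" => no
  Position 5: "bb" => no
  Position 6: "ba" => no
  Position 7: "ac" => no
Total occurrences: 1

1


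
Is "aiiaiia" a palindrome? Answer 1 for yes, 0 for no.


Input: aiiaiia
Reversed: aiiaiia
  Compare pos 0 ('a') with pos 6 ('a'): match
  Compare pos 1 ('i') with pos 5 ('i'): match
  Compare pos 2 ('i') with pos 4 ('i'): match
Result: palindrome

1


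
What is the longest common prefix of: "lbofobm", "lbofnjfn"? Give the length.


Words: lbofobm, lbofnjfn
  Position 0: all 'l' => match
  Position 1: all 'b' => match
  Position 2: all 'o' => match
  Position 3: all 'f' => match
  Position 4: ('o', 'n') => mismatch, stop
LCP = "lbof" (length 4)

4


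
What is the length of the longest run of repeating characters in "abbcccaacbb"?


Input: "abbcccaacbb"
Scanning for longest run:
  Position 1 ('b'): new char, reset run to 1
  Position 2 ('b'): continues run of 'b', length=2
  Position 3 ('c'): new char, reset run to 1
  Position 4 ('c'): continues run of 'c', length=2
  Position 5 ('c'): continues run of 'c', length=3
  Position 6 ('a'): new char, reset run to 1
  Position 7 ('a'): continues run of 'a', length=2
  Position 8 ('c'): new char, reset run to 1
  Position 9 ('b'): new char, reset run to 1
  Position 10 ('b'): continues run of 'b', length=2
Longest run: 'c' with length 3

3


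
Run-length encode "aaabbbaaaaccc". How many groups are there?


Input: aaabbbaaaaccc
Scanning for consecutive runs:
  Group 1: 'a' x 3 (positions 0-2)
  Group 2: 'b' x 3 (positions 3-5)
  Group 3: 'a' x 4 (positions 6-9)
  Group 4: 'c' x 3 (positions 10-12)
Total groups: 4

4


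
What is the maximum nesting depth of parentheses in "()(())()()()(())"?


Input: "()(())()()()(())"
Tracking depth:
  Position 0 '(': depth becomes 1
  Position 1 ')': depth becomes 0
  Position 2 '(': depth becomes 1
  Position 3 '(': depth becomes 2
  Position 4 ')': depth becomes 1
  Position 5 ')': depth becomes 0
  Position 6 '(': depth becomes 1
  Position 7 ')': depth becomes 0
  Position 8 '(': depth becomes 1
  Position 9 ')': depth becomes 0
  Position 10 '(': depth becomes 1
  Position 11 ')': depth becomes 0
  Position 12 '(': depth becomes 1
  Position 13 '(': depth becomes 2
  Position 14 ')': depth becomes 1
  Position 15 ')': depth becomes 0
Maximum depth reached: 2

2


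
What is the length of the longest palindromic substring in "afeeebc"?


Input: "afeeebc"
Checking substrings for palindromes:
  [2:5] "eee" (len 3) => palindrome
  [2:4] "ee" (len 2) => palindrome
  [3:5] "ee" (len 2) => palindrome
Longest palindromic substring: "eee" with length 3

3


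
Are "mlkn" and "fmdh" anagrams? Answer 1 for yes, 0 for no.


Strings: "mlkn", "fmdh"
Sorted first:  klmn
Sorted second: dfhm
Differ at position 0: 'k' vs 'd' => not anagrams

0


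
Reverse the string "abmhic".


Input: abmhic
Reading characters right to left:
  Position 5: 'c'
  Position 4: 'i'
  Position 3: 'h'
  Position 2: 'm'
  Position 1: 'b'
  Position 0: 'a'
Reversed: cihmba

cihmba


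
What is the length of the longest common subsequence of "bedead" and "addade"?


LCS of "bedead" and "addade"
DP table:
           a    d    d    a    d    e
      0    0    0    0    0    0    0
  b   0    0    0    0    0    0    0
  e   0    0    0    0    0    0    1
  d   0    0    1    1    1    1    1
  e   0    0    1    1    1    1    2
  a   0    1    1    1    2    2    2
  d   0    1    2    2    2    3    3
LCS length = dp[6][6] = 3

3


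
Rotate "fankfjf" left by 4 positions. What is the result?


Input: "fankfjf", rotate left by 4
First 4 characters: "fank"
Remaining characters: "fjf"
Concatenate remaining + first: "fjf" + "fank" = "fjffank"

fjffank


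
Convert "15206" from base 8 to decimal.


Input: "15206" in base 8
Positional expansion:
  Digit '1' (value 1) x 8^4 = 4096
  Digit '5' (value 5) x 8^3 = 2560
  Digit '2' (value 2) x 8^2 = 128
  Digit '0' (value 0) x 8^1 = 0
  Digit '6' (value 6) x 8^0 = 6
Sum = 6790

6790


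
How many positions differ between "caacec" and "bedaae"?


Comparing "caacec" and "bedaae" position by position:
  Position 0: 'c' vs 'b' => DIFFER
  Position 1: 'a' vs 'e' => DIFFER
  Position 2: 'a' vs 'd' => DIFFER
  Position 3: 'c' vs 'a' => DIFFER
  Position 4: 'e' vs 'a' => DIFFER
  Position 5: 'c' vs 'e' => DIFFER
Positions that differ: 6

6


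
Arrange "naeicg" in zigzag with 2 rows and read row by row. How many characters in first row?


Zigzag "naeicg" into 2 rows:
Placing characters:
  'n' => row 0
  'a' => row 1
  'e' => row 0
  'i' => row 1
  'c' => row 0
  'g' => row 1
Rows:
  Row 0: "nec"
  Row 1: "aig"
First row length: 3

3


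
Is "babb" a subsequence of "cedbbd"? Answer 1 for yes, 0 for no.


Check if "babb" is a subsequence of "cedbbd"
Greedy scan:
  Position 0 ('c'): no match needed
  Position 1 ('e'): no match needed
  Position 2 ('d'): no match needed
  Position 3 ('b'): matches sub[0] = 'b'
  Position 4 ('b'): no match needed
  Position 5 ('d'): no match needed
Only matched 1/4 characters => not a subsequence

0


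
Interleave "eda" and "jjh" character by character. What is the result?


Interleaving "eda" and "jjh":
  Position 0: 'e' from first, 'j' from second => "ej"
  Position 1: 'd' from first, 'j' from second => "dj"
  Position 2: 'a' from first, 'h' from second => "ah"
Result: ejdjah

ejdjah


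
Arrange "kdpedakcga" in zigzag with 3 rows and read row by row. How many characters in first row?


Zigzag "kdpedakcga" into 3 rows:
Placing characters:
  'k' => row 0
  'd' => row 1
  'p' => row 2
  'e' => row 1
  'd' => row 0
  'a' => row 1
  'k' => row 2
  'c' => row 1
  'g' => row 0
  'a' => row 1
Rows:
  Row 0: "kdg"
  Row 1: "deaca"
  Row 2: "pk"
First row length: 3

3


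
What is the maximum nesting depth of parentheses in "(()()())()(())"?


Input: "(()()())()(())"
Tracking depth:
  Position 0 '(': depth becomes 1
  Position 1 '(': depth becomes 2
  Position 2 ')': depth becomes 1
  Position 3 '(': depth becomes 2
  Position 4 ')': depth becomes 1
  Position 5 '(': depth becomes 2
  Position 6 ')': depth becomes 1
  Position 7 ')': depth becomes 0
  Position 8 '(': depth becomes 1
  Position 9 ')': depth becomes 0
  Position 10 '(': depth becomes 1
  Position 11 '(': depth becomes 2
  Position 12 ')': depth becomes 1
  Position 13 ')': depth becomes 0
Maximum depth reached: 2

2


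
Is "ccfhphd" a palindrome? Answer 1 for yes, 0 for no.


Input: ccfhphd
Reversed: dhphfcc
  Compare pos 0 ('c') with pos 6 ('d'): MISMATCH
  Compare pos 1 ('c') with pos 5 ('h'): MISMATCH
  Compare pos 2 ('f') with pos 4 ('p'): MISMATCH
Result: not a palindrome

0


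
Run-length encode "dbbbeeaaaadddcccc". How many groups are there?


Input: dbbbeeaaaadddcccc
Scanning for consecutive runs:
  Group 1: 'd' x 1 (positions 0-0)
  Group 2: 'b' x 3 (positions 1-3)
  Group 3: 'e' x 2 (positions 4-5)
  Group 4: 'a' x 4 (positions 6-9)
  Group 5: 'd' x 3 (positions 10-12)
  Group 6: 'c' x 4 (positions 13-16)
Total groups: 6

6


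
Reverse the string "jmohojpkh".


Input: jmohojpkh
Reading characters right to left:
  Position 8: 'h'
  Position 7: 'k'
  Position 6: 'p'
  Position 5: 'j'
  Position 4: 'o'
  Position 3: 'h'
  Position 2: 'o'
  Position 1: 'm'
  Position 0: 'j'
Reversed: hkpjohomj

hkpjohomj


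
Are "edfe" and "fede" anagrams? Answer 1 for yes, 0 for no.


Strings: "edfe", "fede"
Sorted first:  deef
Sorted second: deef
Sorted forms match => anagrams

1


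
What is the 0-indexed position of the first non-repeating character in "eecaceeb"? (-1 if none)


Input: eecaceeb
Character frequencies:
  'a': 1
  'b': 1
  'c': 2
  'e': 4
Scanning left to right for freq == 1:
  Position 0 ('e'): freq=4, skip
  Position 1 ('e'): freq=4, skip
  Position 2 ('c'): freq=2, skip
  Position 3 ('a'): unique! => answer = 3

3


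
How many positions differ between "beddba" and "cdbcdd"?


Comparing "beddba" and "cdbcdd" position by position:
  Position 0: 'b' vs 'c' => DIFFER
  Position 1: 'e' vs 'd' => DIFFER
  Position 2: 'd' vs 'b' => DIFFER
  Position 3: 'd' vs 'c' => DIFFER
  Position 4: 'b' vs 'd' => DIFFER
  Position 5: 'a' vs 'd' => DIFFER
Positions that differ: 6

6


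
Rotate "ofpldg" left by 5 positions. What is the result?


Input: "ofpldg", rotate left by 5
First 5 characters: "ofpld"
Remaining characters: "g"
Concatenate remaining + first: "g" + "ofpld" = "gofpld"

gofpld


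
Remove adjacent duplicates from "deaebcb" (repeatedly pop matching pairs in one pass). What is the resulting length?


Input: deaebcb
Stack-based adjacent duplicate removal:
  Read 'd': push. Stack: d
  Read 'e': push. Stack: de
  Read 'a': push. Stack: dea
  Read 'e': push. Stack: deae
  Read 'b': push. Stack: deaeb
  Read 'c': push. Stack: deaebc
  Read 'b': push. Stack: deaebcb
Final stack: "deaebcb" (length 7)

7


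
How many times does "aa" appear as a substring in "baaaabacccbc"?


Searching for "aa" in "baaaabacccbc"
Scanning each position:
  Position 0: "ba" => no
  Position 1: "aa" => MATCH
  Position 2: "aa" => MATCH
  Position 3: "aa" => MATCH
  Position 4: "ab" => no
  Position 5: "ba" => no
  Position 6: "ac" => no
  Position 7: "cc" => no
  Position 8: "cc" => no
  Position 9: "cb" => no
  Position 10: "bc" => no
Total occurrences: 3

3


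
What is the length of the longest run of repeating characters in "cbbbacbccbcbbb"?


Input: "cbbbacbccbcbbb"
Scanning for longest run:
  Position 1 ('b'): new char, reset run to 1
  Position 2 ('b'): continues run of 'b', length=2
  Position 3 ('b'): continues run of 'b', length=3
  Position 4 ('a'): new char, reset run to 1
  Position 5 ('c'): new char, reset run to 1
  Position 6 ('b'): new char, reset run to 1
  Position 7 ('c'): new char, reset run to 1
  Position 8 ('c'): continues run of 'c', length=2
  Position 9 ('b'): new char, reset run to 1
  Position 10 ('c'): new char, reset run to 1
  Position 11 ('b'): new char, reset run to 1
  Position 12 ('b'): continues run of 'b', length=2
  Position 13 ('b'): continues run of 'b', length=3
Longest run: 'b' with length 3

3


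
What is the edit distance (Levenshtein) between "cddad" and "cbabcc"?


Computing edit distance: "cddad" -> "cbabcc"
DP table:
           c    b    a    b    c    c
      0    1    2    3    4    5    6
  c   1    0    1    2    3    4    5
  d   2    1    1    2    3    4    5
  d   3    2    2    2    3    4    5
  a   4    3    3    2    3    4    5
  d   5    4    4    3    3    4    5
Edit distance = dp[5][6] = 5

5


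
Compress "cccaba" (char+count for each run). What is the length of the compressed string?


Input: cccaba
Runs:
  'c' x 3 => "c3"
  'a' x 1 => "a1"
  'b' x 1 => "b1"
  'a' x 1 => "a1"
Compressed: "c3a1b1a1"
Compressed length: 8

8


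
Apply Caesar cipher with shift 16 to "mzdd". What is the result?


Caesar cipher: shift "mzdd" by 16
  'm' (pos 12) + 16 = pos 2 = 'c'
  'z' (pos 25) + 16 = pos 15 = 'p'
  'd' (pos 3) + 16 = pos 19 = 't'
  'd' (pos 3) + 16 = pos 19 = 't'
Result: cptt

cptt


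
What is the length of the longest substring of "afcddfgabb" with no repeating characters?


Input: "afcddfgabb"
Sliding window (track last position of each char):
  Position 0 ('a'): window [0,0] length 1 -- new best
  Position 1 ('f'): window [0,1] length 2 -- new best
  Position 2 ('c'): window [0,2] length 3 -- new best
  Position 3 ('d'): window [0,3] length 4 -- new best
  Position 4 ('d'): repeat (last at 3), move window start to 4
  Position 4 ('d'): window [4,4] length 1
  Position 5 ('f'): window [4,5] length 2
  Position 6 ('g'): window [4,6] length 3
  Position 7 ('a'): window [4,7] length 4
  Position 8 ('b'): window [4,8] length 5 -- new best
  Position 9 ('b'): repeat (last at 8), move window start to 9
  Position 9 ('b'): window [9,9] length 1
Longest substring with no repeats: "dfgab" with length 5

5


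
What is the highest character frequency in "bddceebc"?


Input: bddceebc
Character counts:
  'b': 2
  'c': 2
  'd': 2
  'e': 2
Maximum frequency: 2

2


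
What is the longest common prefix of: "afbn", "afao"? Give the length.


Words: afbn, afao
  Position 0: all 'a' => match
  Position 1: all 'f' => match
  Position 2: ('b', 'a') => mismatch, stop
LCP = "af" (length 2)

2


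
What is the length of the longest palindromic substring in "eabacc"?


Input: "eabacc"
Checking substrings for palindromes:
  [1:4] "aba" (len 3) => palindrome
  [4:6] "cc" (len 2) => palindrome
Longest palindromic substring: "aba" with length 3

3


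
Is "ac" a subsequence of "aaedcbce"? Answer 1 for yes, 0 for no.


Check if "ac" is a subsequence of "aaedcbce"
Greedy scan:
  Position 0 ('a'): matches sub[0] = 'a'
  Position 1 ('a'): no match needed
  Position 2 ('e'): no match needed
  Position 3 ('d'): no match needed
  Position 4 ('c'): matches sub[1] = 'c'
  Position 5 ('b'): no match needed
  Position 6 ('c'): no match needed
  Position 7 ('e'): no match needed
All 2 characters matched => is a subsequence

1


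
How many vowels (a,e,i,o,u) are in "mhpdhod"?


Input: mhpdhod
Checking each character:
  'm' at position 0: consonant
  'h' at position 1: consonant
  'p' at position 2: consonant
  'd' at position 3: consonant
  'h' at position 4: consonant
  'o' at position 5: vowel (running total: 1)
  'd' at position 6: consonant
Total vowels: 1

1


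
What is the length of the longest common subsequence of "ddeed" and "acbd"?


LCS of "ddeed" and "acbd"
DP table:
           a    c    b    d
      0    0    0    0    0
  d   0    0    0    0    1
  d   0    0    0    0    1
  e   0    0    0    0    1
  e   0    0    0    0    1
  d   0    0    0    0    1
LCS length = dp[5][4] = 1

1


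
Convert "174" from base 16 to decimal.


Input: "174" in base 16
Positional expansion:
  Digit '1' (value 1) x 16^2 = 256
  Digit '7' (value 7) x 16^1 = 112
  Digit '4' (value 4) x 16^0 = 4
Sum = 372

372


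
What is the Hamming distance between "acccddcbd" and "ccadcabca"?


Comparing "acccddcbd" and "ccadcabca" position by position:
  Position 0: 'a' vs 'c' => differ
  Position 1: 'c' vs 'c' => same
  Position 2: 'c' vs 'a' => differ
  Position 3: 'c' vs 'd' => differ
  Position 4: 'd' vs 'c' => differ
  Position 5: 'd' vs 'a' => differ
  Position 6: 'c' vs 'b' => differ
  Position 7: 'b' vs 'c' => differ
  Position 8: 'd' vs 'a' => differ
Total differences (Hamming distance): 8

8


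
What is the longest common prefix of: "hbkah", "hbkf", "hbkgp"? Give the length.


Words: hbkah, hbkf, hbkgp
  Position 0: all 'h' => match
  Position 1: all 'b' => match
  Position 2: all 'k' => match
  Position 3: ('a', 'f', 'g') => mismatch, stop
LCP = "hbk" (length 3)

3


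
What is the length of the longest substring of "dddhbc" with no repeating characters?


Input: "dddhbc"
Sliding window (track last position of each char):
  Position 0 ('d'): window [0,0] length 1 -- new best
  Position 1 ('d'): repeat (last at 0), move window start to 1
  Position 1 ('d'): window [1,1] length 1
  Position 2 ('d'): repeat (last at 1), move window start to 2
  Position 2 ('d'): window [2,2] length 1
  Position 3 ('h'): window [2,3] length 2 -- new best
  Position 4 ('b'): window [2,4] length 3 -- new best
  Position 5 ('c'): window [2,5] length 4 -- new best
Longest substring with no repeats: "dhbc" with length 4

4


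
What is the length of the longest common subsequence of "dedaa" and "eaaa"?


LCS of "dedaa" and "eaaa"
DP table:
           e    a    a    a
      0    0    0    0    0
  d   0    0    0    0    0
  e   0    1    1    1    1
  d   0    1    1    1    1
  a   0    1    2    2    2
  a   0    1    2    3    3
LCS length = dp[5][4] = 3

3


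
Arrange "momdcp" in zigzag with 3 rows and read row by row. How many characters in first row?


Zigzag "momdcp" into 3 rows:
Placing characters:
  'm' => row 0
  'o' => row 1
  'm' => row 2
  'd' => row 1
  'c' => row 0
  'p' => row 1
Rows:
  Row 0: "mc"
  Row 1: "odp"
  Row 2: "m"
First row length: 2

2


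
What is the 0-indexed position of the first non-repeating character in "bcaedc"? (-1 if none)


Input: bcaedc
Character frequencies:
  'a': 1
  'b': 1
  'c': 2
  'd': 1
  'e': 1
Scanning left to right for freq == 1:
  Position 0 ('b'): unique! => answer = 0

0


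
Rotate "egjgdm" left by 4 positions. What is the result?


Input: "egjgdm", rotate left by 4
First 4 characters: "egjg"
Remaining characters: "dm"
Concatenate remaining + first: "dm" + "egjg" = "dmegjg"

dmegjg


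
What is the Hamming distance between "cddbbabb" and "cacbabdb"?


Comparing "cddbbabb" and "cacbabdb" position by position:
  Position 0: 'c' vs 'c' => same
  Position 1: 'd' vs 'a' => differ
  Position 2: 'd' vs 'c' => differ
  Position 3: 'b' vs 'b' => same
  Position 4: 'b' vs 'a' => differ
  Position 5: 'a' vs 'b' => differ
  Position 6: 'b' vs 'd' => differ
  Position 7: 'b' vs 'b' => same
Total differences (Hamming distance): 5

5
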